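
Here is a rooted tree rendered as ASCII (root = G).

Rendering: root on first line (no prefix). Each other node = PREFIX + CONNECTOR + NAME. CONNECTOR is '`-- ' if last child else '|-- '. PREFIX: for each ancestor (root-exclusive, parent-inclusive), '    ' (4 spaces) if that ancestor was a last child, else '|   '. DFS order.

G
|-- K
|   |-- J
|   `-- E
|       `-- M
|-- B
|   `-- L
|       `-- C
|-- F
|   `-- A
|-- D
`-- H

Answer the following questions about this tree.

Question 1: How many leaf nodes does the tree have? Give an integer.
Answer: 6

Derivation:
Leaves (nodes with no children): A, C, D, H, J, M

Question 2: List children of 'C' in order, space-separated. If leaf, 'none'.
Answer: none

Derivation:
Node C's children (from adjacency): (leaf)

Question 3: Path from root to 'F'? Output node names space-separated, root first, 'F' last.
Answer: G F

Derivation:
Walk down from root: G -> F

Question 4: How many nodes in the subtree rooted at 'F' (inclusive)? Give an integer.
Answer: 2

Derivation:
Subtree rooted at F contains: A, F
Count = 2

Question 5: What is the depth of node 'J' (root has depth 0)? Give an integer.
Path from root to J: G -> K -> J
Depth = number of edges = 2

Answer: 2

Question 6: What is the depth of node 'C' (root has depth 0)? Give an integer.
Path from root to C: G -> B -> L -> C
Depth = number of edges = 3

Answer: 3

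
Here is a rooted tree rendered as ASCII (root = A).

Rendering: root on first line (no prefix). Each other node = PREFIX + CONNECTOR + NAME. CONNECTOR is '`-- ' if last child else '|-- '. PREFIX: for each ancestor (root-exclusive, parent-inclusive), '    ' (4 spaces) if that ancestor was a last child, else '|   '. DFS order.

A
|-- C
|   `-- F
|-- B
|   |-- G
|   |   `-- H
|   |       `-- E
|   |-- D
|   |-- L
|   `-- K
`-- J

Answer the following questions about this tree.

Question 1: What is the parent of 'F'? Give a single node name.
Answer: C

Derivation:
Scan adjacency: F appears as child of C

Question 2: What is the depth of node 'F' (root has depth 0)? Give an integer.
Answer: 2

Derivation:
Path from root to F: A -> C -> F
Depth = number of edges = 2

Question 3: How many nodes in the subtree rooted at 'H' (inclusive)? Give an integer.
Answer: 2

Derivation:
Subtree rooted at H contains: E, H
Count = 2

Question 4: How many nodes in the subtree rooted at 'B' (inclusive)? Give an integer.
Subtree rooted at B contains: B, D, E, G, H, K, L
Count = 7

Answer: 7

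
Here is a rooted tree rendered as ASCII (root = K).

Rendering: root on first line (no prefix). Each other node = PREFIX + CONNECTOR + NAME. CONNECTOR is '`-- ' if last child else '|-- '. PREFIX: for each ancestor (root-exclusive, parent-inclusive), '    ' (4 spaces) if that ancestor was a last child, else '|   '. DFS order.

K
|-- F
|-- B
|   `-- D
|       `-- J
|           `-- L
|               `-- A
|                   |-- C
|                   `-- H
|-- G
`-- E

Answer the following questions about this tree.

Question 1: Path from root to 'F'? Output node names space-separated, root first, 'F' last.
Walk down from root: K -> F

Answer: K F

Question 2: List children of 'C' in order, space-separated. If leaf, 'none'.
Answer: none

Derivation:
Node C's children (from adjacency): (leaf)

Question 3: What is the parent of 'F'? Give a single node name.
Scan adjacency: F appears as child of K

Answer: K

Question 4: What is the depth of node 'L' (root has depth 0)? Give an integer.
Answer: 4

Derivation:
Path from root to L: K -> B -> D -> J -> L
Depth = number of edges = 4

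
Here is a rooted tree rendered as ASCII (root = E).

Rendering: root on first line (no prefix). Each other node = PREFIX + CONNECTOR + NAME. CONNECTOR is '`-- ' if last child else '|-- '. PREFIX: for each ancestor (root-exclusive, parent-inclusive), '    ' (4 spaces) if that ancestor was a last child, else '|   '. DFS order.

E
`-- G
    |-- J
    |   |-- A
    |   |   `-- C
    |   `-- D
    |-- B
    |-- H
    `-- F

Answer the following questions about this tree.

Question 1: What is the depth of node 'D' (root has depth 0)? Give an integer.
Answer: 3

Derivation:
Path from root to D: E -> G -> J -> D
Depth = number of edges = 3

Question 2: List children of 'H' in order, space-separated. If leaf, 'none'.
Node H's children (from adjacency): (leaf)

Answer: none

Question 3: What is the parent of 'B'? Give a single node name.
Answer: G

Derivation:
Scan adjacency: B appears as child of G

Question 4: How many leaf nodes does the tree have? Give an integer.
Answer: 5

Derivation:
Leaves (nodes with no children): B, C, D, F, H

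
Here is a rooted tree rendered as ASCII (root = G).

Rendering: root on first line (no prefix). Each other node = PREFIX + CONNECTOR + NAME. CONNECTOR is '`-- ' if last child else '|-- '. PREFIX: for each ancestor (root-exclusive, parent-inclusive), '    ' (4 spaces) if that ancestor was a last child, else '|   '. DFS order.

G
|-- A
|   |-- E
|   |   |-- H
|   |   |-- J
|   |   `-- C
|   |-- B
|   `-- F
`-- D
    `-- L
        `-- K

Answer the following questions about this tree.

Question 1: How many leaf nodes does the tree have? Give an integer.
Leaves (nodes with no children): B, C, F, H, J, K

Answer: 6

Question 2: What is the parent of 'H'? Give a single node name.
Answer: E

Derivation:
Scan adjacency: H appears as child of E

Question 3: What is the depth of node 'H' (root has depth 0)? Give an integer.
Path from root to H: G -> A -> E -> H
Depth = number of edges = 3

Answer: 3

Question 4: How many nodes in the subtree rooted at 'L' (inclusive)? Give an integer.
Subtree rooted at L contains: K, L
Count = 2

Answer: 2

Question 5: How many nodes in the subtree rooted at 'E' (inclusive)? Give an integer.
Answer: 4

Derivation:
Subtree rooted at E contains: C, E, H, J
Count = 4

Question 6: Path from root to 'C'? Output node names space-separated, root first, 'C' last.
Answer: G A E C

Derivation:
Walk down from root: G -> A -> E -> C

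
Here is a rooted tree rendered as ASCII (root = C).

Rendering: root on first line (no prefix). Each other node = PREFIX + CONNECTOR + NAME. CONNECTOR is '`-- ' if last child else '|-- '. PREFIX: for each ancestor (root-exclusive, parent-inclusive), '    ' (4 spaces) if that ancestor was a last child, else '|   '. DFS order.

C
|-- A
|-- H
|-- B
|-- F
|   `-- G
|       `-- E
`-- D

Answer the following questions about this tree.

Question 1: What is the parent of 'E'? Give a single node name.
Answer: G

Derivation:
Scan adjacency: E appears as child of G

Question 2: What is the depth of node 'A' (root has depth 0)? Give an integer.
Answer: 1

Derivation:
Path from root to A: C -> A
Depth = number of edges = 1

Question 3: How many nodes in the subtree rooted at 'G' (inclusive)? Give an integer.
Subtree rooted at G contains: E, G
Count = 2

Answer: 2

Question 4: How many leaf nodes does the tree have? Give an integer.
Leaves (nodes with no children): A, B, D, E, H

Answer: 5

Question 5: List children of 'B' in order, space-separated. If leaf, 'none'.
Node B's children (from adjacency): (leaf)

Answer: none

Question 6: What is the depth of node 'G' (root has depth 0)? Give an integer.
Path from root to G: C -> F -> G
Depth = number of edges = 2

Answer: 2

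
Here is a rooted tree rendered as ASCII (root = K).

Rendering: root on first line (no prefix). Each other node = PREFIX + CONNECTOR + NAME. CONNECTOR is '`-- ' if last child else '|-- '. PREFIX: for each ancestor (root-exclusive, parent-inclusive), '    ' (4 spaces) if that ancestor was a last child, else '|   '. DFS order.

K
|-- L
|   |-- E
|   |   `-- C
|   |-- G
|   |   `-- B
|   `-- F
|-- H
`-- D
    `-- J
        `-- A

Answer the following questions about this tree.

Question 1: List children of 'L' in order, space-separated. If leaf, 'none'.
Answer: E G F

Derivation:
Node L's children (from adjacency): E, G, F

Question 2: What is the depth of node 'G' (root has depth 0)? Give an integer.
Path from root to G: K -> L -> G
Depth = number of edges = 2

Answer: 2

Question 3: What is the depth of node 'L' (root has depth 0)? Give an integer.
Path from root to L: K -> L
Depth = number of edges = 1

Answer: 1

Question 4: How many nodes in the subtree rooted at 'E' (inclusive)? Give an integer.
Subtree rooted at E contains: C, E
Count = 2

Answer: 2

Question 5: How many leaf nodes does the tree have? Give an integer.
Answer: 5

Derivation:
Leaves (nodes with no children): A, B, C, F, H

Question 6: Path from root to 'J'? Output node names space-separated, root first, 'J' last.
Answer: K D J

Derivation:
Walk down from root: K -> D -> J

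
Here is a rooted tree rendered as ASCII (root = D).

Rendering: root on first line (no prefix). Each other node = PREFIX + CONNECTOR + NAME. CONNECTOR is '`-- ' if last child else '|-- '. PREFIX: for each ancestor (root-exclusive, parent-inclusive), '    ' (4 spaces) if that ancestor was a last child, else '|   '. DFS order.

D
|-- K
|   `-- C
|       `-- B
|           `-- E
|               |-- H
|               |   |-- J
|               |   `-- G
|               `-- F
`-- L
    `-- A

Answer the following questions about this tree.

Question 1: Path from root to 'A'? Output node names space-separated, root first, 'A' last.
Answer: D L A

Derivation:
Walk down from root: D -> L -> A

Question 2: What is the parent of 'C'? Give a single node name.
Scan adjacency: C appears as child of K

Answer: K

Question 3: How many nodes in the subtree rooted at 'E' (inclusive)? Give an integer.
Subtree rooted at E contains: E, F, G, H, J
Count = 5

Answer: 5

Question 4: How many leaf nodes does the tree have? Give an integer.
Leaves (nodes with no children): A, F, G, J

Answer: 4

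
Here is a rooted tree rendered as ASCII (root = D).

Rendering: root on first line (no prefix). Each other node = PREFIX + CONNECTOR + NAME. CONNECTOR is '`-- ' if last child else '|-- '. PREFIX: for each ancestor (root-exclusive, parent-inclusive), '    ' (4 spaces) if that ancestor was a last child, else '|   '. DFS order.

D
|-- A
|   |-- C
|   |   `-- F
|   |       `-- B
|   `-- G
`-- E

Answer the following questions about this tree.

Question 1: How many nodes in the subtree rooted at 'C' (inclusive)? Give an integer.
Subtree rooted at C contains: B, C, F
Count = 3

Answer: 3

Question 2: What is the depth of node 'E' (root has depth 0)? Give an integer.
Path from root to E: D -> E
Depth = number of edges = 1

Answer: 1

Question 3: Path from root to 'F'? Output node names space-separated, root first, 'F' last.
Answer: D A C F

Derivation:
Walk down from root: D -> A -> C -> F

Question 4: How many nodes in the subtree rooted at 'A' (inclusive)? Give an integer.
Subtree rooted at A contains: A, B, C, F, G
Count = 5

Answer: 5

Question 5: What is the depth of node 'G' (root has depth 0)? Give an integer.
Answer: 2

Derivation:
Path from root to G: D -> A -> G
Depth = number of edges = 2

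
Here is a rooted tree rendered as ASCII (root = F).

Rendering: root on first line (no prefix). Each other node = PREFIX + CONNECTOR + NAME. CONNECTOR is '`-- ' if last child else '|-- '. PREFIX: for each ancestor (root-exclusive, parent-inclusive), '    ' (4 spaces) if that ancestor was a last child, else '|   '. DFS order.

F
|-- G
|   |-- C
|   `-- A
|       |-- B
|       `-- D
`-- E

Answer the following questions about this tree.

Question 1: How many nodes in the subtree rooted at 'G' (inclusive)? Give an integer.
Answer: 5

Derivation:
Subtree rooted at G contains: A, B, C, D, G
Count = 5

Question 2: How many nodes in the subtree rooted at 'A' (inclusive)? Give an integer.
Subtree rooted at A contains: A, B, D
Count = 3

Answer: 3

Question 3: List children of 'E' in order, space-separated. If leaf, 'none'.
Node E's children (from adjacency): (leaf)

Answer: none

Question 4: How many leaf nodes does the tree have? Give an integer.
Leaves (nodes with no children): B, C, D, E

Answer: 4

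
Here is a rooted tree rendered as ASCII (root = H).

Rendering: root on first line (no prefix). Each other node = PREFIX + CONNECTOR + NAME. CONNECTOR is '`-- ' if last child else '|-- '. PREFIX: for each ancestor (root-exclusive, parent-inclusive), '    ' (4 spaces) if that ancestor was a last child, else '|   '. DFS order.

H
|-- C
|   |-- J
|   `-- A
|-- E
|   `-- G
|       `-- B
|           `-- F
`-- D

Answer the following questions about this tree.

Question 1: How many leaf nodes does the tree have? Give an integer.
Leaves (nodes with no children): A, D, F, J

Answer: 4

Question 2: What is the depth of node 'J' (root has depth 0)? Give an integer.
Path from root to J: H -> C -> J
Depth = number of edges = 2

Answer: 2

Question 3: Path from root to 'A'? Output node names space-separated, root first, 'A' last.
Walk down from root: H -> C -> A

Answer: H C A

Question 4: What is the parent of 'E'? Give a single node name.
Scan adjacency: E appears as child of H

Answer: H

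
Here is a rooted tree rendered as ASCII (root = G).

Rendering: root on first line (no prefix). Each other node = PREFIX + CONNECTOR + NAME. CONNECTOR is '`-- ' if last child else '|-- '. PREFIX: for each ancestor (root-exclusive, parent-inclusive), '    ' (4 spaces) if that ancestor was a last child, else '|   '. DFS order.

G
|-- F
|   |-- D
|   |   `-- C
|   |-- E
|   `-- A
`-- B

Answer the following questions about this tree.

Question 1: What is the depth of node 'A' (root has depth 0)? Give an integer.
Path from root to A: G -> F -> A
Depth = number of edges = 2

Answer: 2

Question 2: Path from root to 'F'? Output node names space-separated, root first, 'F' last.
Walk down from root: G -> F

Answer: G F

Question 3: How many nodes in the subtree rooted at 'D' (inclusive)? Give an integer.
Answer: 2

Derivation:
Subtree rooted at D contains: C, D
Count = 2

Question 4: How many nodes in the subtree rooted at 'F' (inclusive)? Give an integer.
Answer: 5

Derivation:
Subtree rooted at F contains: A, C, D, E, F
Count = 5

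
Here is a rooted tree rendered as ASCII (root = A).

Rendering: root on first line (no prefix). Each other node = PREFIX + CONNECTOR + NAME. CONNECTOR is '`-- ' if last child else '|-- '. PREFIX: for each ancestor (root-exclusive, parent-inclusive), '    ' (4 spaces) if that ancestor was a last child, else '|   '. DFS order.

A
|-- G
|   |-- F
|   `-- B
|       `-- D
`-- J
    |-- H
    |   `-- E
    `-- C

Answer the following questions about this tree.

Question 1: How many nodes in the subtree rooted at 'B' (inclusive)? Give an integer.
Answer: 2

Derivation:
Subtree rooted at B contains: B, D
Count = 2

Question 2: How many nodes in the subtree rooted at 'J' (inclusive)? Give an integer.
Subtree rooted at J contains: C, E, H, J
Count = 4

Answer: 4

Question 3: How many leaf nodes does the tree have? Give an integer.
Leaves (nodes with no children): C, D, E, F

Answer: 4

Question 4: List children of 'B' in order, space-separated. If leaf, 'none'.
Answer: D

Derivation:
Node B's children (from adjacency): D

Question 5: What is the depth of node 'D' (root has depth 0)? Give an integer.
Path from root to D: A -> G -> B -> D
Depth = number of edges = 3

Answer: 3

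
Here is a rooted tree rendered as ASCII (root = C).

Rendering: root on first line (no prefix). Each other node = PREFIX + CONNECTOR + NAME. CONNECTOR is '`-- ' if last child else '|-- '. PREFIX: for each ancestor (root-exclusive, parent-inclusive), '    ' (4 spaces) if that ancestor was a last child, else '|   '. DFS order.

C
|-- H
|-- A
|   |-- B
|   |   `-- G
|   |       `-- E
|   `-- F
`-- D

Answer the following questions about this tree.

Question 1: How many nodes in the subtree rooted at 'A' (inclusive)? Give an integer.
Answer: 5

Derivation:
Subtree rooted at A contains: A, B, E, F, G
Count = 5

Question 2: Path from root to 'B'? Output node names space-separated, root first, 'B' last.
Walk down from root: C -> A -> B

Answer: C A B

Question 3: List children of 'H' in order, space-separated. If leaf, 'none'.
Answer: none

Derivation:
Node H's children (from adjacency): (leaf)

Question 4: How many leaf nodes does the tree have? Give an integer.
Answer: 4

Derivation:
Leaves (nodes with no children): D, E, F, H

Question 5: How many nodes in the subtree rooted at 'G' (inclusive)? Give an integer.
Answer: 2

Derivation:
Subtree rooted at G contains: E, G
Count = 2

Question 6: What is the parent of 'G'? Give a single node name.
Scan adjacency: G appears as child of B

Answer: B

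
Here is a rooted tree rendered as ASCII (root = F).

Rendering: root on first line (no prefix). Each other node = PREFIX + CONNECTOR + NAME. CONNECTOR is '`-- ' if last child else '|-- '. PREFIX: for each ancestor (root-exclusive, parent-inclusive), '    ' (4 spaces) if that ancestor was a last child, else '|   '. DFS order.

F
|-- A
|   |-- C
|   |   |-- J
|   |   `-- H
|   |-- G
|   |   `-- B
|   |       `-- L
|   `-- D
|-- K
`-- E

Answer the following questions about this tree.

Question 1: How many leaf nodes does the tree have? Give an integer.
Answer: 6

Derivation:
Leaves (nodes with no children): D, E, H, J, K, L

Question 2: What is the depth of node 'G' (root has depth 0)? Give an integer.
Path from root to G: F -> A -> G
Depth = number of edges = 2

Answer: 2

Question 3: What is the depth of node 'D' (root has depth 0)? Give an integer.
Answer: 2

Derivation:
Path from root to D: F -> A -> D
Depth = number of edges = 2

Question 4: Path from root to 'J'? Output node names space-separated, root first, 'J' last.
Walk down from root: F -> A -> C -> J

Answer: F A C J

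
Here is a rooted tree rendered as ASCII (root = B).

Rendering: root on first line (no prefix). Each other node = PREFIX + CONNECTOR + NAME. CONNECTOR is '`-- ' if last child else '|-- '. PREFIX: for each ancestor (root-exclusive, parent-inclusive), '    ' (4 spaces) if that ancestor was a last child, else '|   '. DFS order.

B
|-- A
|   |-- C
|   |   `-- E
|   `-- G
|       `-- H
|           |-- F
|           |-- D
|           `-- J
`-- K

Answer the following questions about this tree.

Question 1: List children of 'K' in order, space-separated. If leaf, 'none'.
Node K's children (from adjacency): (leaf)

Answer: none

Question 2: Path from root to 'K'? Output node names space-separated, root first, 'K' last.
Walk down from root: B -> K

Answer: B K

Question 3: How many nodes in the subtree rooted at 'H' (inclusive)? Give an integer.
Subtree rooted at H contains: D, F, H, J
Count = 4

Answer: 4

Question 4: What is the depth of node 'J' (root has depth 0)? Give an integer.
Path from root to J: B -> A -> G -> H -> J
Depth = number of edges = 4

Answer: 4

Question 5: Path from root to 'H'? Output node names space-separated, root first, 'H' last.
Answer: B A G H

Derivation:
Walk down from root: B -> A -> G -> H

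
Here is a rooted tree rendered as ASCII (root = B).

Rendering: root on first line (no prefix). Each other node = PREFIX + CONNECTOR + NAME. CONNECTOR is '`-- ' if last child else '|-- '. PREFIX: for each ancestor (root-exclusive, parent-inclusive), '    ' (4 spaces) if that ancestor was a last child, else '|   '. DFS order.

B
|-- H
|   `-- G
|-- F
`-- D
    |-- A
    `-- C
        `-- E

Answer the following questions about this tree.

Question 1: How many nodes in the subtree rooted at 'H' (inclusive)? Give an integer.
Subtree rooted at H contains: G, H
Count = 2

Answer: 2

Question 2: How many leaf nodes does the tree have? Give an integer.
Leaves (nodes with no children): A, E, F, G

Answer: 4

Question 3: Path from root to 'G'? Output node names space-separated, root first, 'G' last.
Walk down from root: B -> H -> G

Answer: B H G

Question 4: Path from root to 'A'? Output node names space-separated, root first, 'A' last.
Walk down from root: B -> D -> A

Answer: B D A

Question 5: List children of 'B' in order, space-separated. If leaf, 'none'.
Answer: H F D

Derivation:
Node B's children (from adjacency): H, F, D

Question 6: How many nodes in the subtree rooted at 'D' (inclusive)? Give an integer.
Subtree rooted at D contains: A, C, D, E
Count = 4

Answer: 4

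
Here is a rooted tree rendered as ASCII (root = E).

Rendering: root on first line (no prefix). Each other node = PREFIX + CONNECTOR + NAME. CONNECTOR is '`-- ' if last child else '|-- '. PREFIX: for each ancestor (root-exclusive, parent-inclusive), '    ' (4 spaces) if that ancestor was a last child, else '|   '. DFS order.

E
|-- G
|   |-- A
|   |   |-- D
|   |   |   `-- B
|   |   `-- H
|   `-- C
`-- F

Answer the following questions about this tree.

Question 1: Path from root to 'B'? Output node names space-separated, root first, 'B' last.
Walk down from root: E -> G -> A -> D -> B

Answer: E G A D B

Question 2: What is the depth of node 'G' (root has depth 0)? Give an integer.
Path from root to G: E -> G
Depth = number of edges = 1

Answer: 1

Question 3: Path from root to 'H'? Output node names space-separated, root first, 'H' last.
Walk down from root: E -> G -> A -> H

Answer: E G A H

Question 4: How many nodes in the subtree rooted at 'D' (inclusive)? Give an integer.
Subtree rooted at D contains: B, D
Count = 2

Answer: 2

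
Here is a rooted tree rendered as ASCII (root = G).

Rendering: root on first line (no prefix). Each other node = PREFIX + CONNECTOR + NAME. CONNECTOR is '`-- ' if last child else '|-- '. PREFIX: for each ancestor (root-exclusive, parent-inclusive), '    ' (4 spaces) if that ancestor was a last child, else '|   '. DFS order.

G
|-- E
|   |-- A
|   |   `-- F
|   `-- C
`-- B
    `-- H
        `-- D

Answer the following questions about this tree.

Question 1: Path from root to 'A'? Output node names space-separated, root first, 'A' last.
Answer: G E A

Derivation:
Walk down from root: G -> E -> A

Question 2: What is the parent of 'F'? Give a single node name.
Answer: A

Derivation:
Scan adjacency: F appears as child of A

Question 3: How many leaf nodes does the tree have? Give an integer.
Leaves (nodes with no children): C, D, F

Answer: 3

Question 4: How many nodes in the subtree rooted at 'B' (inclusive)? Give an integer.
Subtree rooted at B contains: B, D, H
Count = 3

Answer: 3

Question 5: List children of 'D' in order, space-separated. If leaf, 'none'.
Answer: none

Derivation:
Node D's children (from adjacency): (leaf)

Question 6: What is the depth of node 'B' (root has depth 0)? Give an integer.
Path from root to B: G -> B
Depth = number of edges = 1

Answer: 1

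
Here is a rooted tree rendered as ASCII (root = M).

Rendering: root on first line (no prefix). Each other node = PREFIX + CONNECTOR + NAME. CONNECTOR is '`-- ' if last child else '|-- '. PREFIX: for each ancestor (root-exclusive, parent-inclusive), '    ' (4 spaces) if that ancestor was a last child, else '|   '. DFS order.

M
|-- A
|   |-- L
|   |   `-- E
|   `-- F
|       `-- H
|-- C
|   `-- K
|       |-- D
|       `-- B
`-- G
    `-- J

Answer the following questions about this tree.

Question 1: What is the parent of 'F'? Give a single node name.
Answer: A

Derivation:
Scan adjacency: F appears as child of A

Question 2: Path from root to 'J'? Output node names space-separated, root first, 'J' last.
Answer: M G J

Derivation:
Walk down from root: M -> G -> J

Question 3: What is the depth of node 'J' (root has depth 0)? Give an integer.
Path from root to J: M -> G -> J
Depth = number of edges = 2

Answer: 2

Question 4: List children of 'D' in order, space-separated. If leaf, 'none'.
Node D's children (from adjacency): (leaf)

Answer: none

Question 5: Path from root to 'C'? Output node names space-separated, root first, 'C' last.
Walk down from root: M -> C

Answer: M C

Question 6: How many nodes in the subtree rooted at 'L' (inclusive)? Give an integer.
Answer: 2

Derivation:
Subtree rooted at L contains: E, L
Count = 2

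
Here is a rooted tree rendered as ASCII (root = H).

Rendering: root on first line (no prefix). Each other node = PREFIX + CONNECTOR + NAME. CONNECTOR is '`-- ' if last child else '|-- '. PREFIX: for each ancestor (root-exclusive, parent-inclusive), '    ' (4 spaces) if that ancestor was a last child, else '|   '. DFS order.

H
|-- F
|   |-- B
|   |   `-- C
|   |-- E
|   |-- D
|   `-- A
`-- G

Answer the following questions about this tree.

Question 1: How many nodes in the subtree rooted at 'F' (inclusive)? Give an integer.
Answer: 6

Derivation:
Subtree rooted at F contains: A, B, C, D, E, F
Count = 6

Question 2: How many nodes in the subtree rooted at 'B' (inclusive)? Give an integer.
Answer: 2

Derivation:
Subtree rooted at B contains: B, C
Count = 2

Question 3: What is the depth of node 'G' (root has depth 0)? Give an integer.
Answer: 1

Derivation:
Path from root to G: H -> G
Depth = number of edges = 1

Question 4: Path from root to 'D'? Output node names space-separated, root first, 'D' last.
Walk down from root: H -> F -> D

Answer: H F D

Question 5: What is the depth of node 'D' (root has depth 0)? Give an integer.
Answer: 2

Derivation:
Path from root to D: H -> F -> D
Depth = number of edges = 2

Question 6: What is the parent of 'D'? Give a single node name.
Scan adjacency: D appears as child of F

Answer: F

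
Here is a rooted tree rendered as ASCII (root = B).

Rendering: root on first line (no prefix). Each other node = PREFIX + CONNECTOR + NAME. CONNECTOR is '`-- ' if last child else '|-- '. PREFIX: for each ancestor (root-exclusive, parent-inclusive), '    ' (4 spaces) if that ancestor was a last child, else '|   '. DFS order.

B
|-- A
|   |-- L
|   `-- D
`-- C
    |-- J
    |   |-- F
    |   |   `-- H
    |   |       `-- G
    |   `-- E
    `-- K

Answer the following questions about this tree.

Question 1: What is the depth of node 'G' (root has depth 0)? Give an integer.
Answer: 5

Derivation:
Path from root to G: B -> C -> J -> F -> H -> G
Depth = number of edges = 5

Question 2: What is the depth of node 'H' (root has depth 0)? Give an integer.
Answer: 4

Derivation:
Path from root to H: B -> C -> J -> F -> H
Depth = number of edges = 4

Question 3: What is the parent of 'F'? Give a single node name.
Scan adjacency: F appears as child of J

Answer: J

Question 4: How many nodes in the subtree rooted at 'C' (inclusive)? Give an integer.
Subtree rooted at C contains: C, E, F, G, H, J, K
Count = 7

Answer: 7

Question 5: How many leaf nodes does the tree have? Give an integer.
Answer: 5

Derivation:
Leaves (nodes with no children): D, E, G, K, L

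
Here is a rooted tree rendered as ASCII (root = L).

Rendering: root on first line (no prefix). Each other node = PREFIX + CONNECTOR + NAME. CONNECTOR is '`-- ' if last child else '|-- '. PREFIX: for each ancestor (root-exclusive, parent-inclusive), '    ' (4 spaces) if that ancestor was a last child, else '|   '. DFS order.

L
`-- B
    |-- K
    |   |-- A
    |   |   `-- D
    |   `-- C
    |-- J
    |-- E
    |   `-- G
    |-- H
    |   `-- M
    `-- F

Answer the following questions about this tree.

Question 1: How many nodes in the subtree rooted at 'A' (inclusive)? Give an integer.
Answer: 2

Derivation:
Subtree rooted at A contains: A, D
Count = 2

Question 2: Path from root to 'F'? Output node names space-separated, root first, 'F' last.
Walk down from root: L -> B -> F

Answer: L B F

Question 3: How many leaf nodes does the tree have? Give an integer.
Leaves (nodes with no children): C, D, F, G, J, M

Answer: 6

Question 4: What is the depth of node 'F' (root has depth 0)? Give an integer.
Path from root to F: L -> B -> F
Depth = number of edges = 2

Answer: 2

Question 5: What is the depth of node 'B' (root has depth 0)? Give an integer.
Answer: 1

Derivation:
Path from root to B: L -> B
Depth = number of edges = 1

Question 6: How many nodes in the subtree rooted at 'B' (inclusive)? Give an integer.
Answer: 11

Derivation:
Subtree rooted at B contains: A, B, C, D, E, F, G, H, J, K, M
Count = 11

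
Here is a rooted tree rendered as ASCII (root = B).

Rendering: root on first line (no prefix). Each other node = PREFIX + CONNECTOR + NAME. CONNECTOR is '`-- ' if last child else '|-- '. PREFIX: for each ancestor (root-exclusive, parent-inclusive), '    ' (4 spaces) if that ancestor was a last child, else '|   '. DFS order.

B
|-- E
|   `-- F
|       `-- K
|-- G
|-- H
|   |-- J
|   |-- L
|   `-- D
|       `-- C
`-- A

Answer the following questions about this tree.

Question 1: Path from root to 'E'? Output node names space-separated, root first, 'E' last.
Answer: B E

Derivation:
Walk down from root: B -> E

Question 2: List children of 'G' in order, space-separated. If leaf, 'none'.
Node G's children (from adjacency): (leaf)

Answer: none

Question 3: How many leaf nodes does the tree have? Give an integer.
Answer: 6

Derivation:
Leaves (nodes with no children): A, C, G, J, K, L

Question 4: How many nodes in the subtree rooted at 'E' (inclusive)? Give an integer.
Answer: 3

Derivation:
Subtree rooted at E contains: E, F, K
Count = 3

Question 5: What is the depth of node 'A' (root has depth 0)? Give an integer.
Answer: 1

Derivation:
Path from root to A: B -> A
Depth = number of edges = 1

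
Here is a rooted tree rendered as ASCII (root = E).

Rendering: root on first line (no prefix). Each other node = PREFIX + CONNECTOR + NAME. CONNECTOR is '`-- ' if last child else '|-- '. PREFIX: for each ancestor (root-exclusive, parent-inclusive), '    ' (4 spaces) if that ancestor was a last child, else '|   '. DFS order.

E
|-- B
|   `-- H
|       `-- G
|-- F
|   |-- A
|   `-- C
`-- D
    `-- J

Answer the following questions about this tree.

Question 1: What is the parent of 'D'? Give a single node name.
Answer: E

Derivation:
Scan adjacency: D appears as child of E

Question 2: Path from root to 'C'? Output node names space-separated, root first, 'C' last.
Answer: E F C

Derivation:
Walk down from root: E -> F -> C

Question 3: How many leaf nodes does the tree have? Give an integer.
Answer: 4

Derivation:
Leaves (nodes with no children): A, C, G, J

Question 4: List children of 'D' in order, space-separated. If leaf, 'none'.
Node D's children (from adjacency): J

Answer: J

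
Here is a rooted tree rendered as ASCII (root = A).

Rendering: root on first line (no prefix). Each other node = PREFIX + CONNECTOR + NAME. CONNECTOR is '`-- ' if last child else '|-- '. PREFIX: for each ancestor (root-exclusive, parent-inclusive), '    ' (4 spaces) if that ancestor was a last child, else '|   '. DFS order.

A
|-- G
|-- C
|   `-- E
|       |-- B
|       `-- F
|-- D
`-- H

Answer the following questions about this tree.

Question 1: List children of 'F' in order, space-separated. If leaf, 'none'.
Node F's children (from adjacency): (leaf)

Answer: none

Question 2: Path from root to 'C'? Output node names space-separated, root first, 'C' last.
Walk down from root: A -> C

Answer: A C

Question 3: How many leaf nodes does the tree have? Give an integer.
Leaves (nodes with no children): B, D, F, G, H

Answer: 5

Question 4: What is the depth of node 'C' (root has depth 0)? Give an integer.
Path from root to C: A -> C
Depth = number of edges = 1

Answer: 1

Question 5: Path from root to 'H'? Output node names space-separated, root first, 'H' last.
Walk down from root: A -> H

Answer: A H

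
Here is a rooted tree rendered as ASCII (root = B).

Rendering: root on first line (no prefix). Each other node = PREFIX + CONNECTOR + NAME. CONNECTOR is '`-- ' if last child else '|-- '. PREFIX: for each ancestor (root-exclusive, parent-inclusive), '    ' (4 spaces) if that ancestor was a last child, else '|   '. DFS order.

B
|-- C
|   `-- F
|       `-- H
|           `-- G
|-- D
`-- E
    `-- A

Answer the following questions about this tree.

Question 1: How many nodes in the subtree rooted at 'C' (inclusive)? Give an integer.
Answer: 4

Derivation:
Subtree rooted at C contains: C, F, G, H
Count = 4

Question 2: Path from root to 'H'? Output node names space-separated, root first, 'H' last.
Answer: B C F H

Derivation:
Walk down from root: B -> C -> F -> H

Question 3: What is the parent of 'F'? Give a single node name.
Answer: C

Derivation:
Scan adjacency: F appears as child of C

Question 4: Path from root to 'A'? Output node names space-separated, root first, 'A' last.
Walk down from root: B -> E -> A

Answer: B E A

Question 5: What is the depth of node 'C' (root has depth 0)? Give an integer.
Answer: 1

Derivation:
Path from root to C: B -> C
Depth = number of edges = 1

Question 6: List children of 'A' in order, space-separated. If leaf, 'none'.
Node A's children (from adjacency): (leaf)

Answer: none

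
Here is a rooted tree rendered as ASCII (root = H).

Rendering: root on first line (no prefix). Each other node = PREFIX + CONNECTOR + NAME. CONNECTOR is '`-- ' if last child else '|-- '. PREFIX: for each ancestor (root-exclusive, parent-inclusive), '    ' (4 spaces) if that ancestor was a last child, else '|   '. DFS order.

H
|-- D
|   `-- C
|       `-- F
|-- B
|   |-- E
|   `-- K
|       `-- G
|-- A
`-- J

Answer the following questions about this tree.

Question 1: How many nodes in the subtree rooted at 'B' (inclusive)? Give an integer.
Subtree rooted at B contains: B, E, G, K
Count = 4

Answer: 4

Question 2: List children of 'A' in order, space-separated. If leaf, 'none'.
Answer: none

Derivation:
Node A's children (from adjacency): (leaf)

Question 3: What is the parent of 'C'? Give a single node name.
Answer: D

Derivation:
Scan adjacency: C appears as child of D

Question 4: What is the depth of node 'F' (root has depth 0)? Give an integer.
Path from root to F: H -> D -> C -> F
Depth = number of edges = 3

Answer: 3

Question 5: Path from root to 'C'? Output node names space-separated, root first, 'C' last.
Answer: H D C

Derivation:
Walk down from root: H -> D -> C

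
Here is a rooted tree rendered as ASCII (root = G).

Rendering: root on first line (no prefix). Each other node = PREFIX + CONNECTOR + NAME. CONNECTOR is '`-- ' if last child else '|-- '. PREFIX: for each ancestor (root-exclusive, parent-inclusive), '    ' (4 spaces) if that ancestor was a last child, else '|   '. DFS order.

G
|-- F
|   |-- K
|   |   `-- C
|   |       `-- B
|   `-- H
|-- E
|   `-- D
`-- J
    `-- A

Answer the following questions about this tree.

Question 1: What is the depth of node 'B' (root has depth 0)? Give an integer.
Path from root to B: G -> F -> K -> C -> B
Depth = number of edges = 4

Answer: 4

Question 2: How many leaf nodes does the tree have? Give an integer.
Answer: 4

Derivation:
Leaves (nodes with no children): A, B, D, H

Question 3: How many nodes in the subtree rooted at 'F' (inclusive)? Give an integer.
Answer: 5

Derivation:
Subtree rooted at F contains: B, C, F, H, K
Count = 5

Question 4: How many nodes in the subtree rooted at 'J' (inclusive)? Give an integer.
Answer: 2

Derivation:
Subtree rooted at J contains: A, J
Count = 2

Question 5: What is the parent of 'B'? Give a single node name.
Scan adjacency: B appears as child of C

Answer: C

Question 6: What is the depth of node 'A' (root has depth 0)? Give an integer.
Path from root to A: G -> J -> A
Depth = number of edges = 2

Answer: 2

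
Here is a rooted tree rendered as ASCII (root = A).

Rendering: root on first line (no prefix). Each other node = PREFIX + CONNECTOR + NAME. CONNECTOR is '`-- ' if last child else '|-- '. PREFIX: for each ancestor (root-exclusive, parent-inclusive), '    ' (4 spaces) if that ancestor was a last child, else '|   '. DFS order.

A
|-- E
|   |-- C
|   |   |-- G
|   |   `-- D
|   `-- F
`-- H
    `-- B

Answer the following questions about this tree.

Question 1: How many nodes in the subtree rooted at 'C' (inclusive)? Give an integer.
Subtree rooted at C contains: C, D, G
Count = 3

Answer: 3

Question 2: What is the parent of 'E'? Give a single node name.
Answer: A

Derivation:
Scan adjacency: E appears as child of A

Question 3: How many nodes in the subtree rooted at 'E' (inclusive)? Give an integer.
Answer: 5

Derivation:
Subtree rooted at E contains: C, D, E, F, G
Count = 5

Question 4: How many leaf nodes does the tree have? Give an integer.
Leaves (nodes with no children): B, D, F, G

Answer: 4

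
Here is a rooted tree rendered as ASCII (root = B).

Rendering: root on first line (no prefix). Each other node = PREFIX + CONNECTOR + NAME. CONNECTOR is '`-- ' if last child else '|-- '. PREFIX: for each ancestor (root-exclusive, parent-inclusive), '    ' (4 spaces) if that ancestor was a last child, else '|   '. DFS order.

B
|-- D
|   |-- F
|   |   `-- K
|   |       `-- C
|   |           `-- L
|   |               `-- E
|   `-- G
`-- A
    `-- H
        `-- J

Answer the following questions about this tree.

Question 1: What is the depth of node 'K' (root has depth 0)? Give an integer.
Answer: 3

Derivation:
Path from root to K: B -> D -> F -> K
Depth = number of edges = 3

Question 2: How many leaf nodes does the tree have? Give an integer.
Answer: 3

Derivation:
Leaves (nodes with no children): E, G, J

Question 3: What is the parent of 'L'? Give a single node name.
Scan adjacency: L appears as child of C

Answer: C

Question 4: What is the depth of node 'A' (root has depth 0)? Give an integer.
Answer: 1

Derivation:
Path from root to A: B -> A
Depth = number of edges = 1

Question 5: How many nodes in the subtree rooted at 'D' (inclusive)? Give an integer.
Answer: 7

Derivation:
Subtree rooted at D contains: C, D, E, F, G, K, L
Count = 7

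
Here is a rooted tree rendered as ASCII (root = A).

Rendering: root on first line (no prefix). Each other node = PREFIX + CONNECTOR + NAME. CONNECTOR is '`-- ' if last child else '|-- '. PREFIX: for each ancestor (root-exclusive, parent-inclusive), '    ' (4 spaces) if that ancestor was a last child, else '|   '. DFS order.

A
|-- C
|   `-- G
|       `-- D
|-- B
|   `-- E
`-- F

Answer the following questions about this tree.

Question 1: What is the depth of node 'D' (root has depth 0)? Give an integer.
Answer: 3

Derivation:
Path from root to D: A -> C -> G -> D
Depth = number of edges = 3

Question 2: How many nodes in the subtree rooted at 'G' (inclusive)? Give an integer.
Answer: 2

Derivation:
Subtree rooted at G contains: D, G
Count = 2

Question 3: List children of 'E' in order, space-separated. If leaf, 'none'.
Node E's children (from adjacency): (leaf)

Answer: none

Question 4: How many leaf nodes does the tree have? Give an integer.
Answer: 3

Derivation:
Leaves (nodes with no children): D, E, F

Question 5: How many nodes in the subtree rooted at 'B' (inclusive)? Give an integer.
Answer: 2

Derivation:
Subtree rooted at B contains: B, E
Count = 2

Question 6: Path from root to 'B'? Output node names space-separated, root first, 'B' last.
Answer: A B

Derivation:
Walk down from root: A -> B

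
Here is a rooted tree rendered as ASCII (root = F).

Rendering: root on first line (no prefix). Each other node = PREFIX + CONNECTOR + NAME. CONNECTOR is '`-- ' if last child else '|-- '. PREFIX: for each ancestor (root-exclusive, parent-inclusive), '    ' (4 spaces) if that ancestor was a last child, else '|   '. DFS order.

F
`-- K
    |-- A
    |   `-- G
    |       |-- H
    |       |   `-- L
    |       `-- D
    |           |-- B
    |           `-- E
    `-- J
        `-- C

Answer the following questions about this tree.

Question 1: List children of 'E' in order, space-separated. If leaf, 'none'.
Answer: none

Derivation:
Node E's children (from adjacency): (leaf)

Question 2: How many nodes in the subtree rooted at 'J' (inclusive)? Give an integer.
Answer: 2

Derivation:
Subtree rooted at J contains: C, J
Count = 2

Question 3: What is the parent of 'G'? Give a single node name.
Answer: A

Derivation:
Scan adjacency: G appears as child of A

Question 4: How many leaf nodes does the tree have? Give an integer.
Leaves (nodes with no children): B, C, E, L

Answer: 4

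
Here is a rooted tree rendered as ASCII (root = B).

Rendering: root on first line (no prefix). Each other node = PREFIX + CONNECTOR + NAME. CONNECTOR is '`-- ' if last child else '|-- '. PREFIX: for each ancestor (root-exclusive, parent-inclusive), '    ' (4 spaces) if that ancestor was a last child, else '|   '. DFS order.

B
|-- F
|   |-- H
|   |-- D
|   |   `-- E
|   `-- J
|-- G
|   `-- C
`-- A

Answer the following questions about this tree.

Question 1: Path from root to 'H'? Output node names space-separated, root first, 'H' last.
Walk down from root: B -> F -> H

Answer: B F H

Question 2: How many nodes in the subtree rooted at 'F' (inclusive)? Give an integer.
Subtree rooted at F contains: D, E, F, H, J
Count = 5

Answer: 5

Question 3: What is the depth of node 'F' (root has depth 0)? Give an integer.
Answer: 1

Derivation:
Path from root to F: B -> F
Depth = number of edges = 1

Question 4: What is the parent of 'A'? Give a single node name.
Answer: B

Derivation:
Scan adjacency: A appears as child of B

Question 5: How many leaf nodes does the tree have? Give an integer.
Leaves (nodes with no children): A, C, E, H, J

Answer: 5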